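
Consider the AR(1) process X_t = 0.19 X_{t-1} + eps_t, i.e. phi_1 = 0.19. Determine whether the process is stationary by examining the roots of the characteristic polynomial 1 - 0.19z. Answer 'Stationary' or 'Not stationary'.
\text{Stationary}

The AR(p) characteristic polynomial is P(z) = 1 - 0.19z.
Stationarity requires all roots to lie outside the unit circle, i.e. |z| > 1 for every root.
This is linear in z: 1 + (-0.19) z = 0  =>  z = -1/(-0.19) = 5.263158,  |z| = 5.263158.
Moduli of all roots: 5.2632.
All moduli strictly greater than 1? Yes.
Verdict: Stationary.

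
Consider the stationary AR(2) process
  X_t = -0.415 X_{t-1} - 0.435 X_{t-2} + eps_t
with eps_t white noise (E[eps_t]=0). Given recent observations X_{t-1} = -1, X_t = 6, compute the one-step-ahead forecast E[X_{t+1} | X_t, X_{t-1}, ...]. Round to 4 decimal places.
E[X_{t+1} \mid \mathcal F_t] = -2.0550

For an AR(p) model X_t = c + sum_i phi_i X_{t-i} + eps_t, the
one-step-ahead conditional mean is
  E[X_{t+1} | X_t, ...] = c + sum_i phi_i X_{t+1-i}.
Substitute known values:
  E[X_{t+1} | ...] = (-0.415) * (6) + (-0.435) * (-1)
                   = -2.0550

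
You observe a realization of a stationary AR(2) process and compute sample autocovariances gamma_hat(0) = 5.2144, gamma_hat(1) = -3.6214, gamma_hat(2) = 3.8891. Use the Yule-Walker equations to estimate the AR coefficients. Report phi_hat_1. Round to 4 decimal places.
\hat\phi_{1} = -0.3410

The Yule-Walker equations for an AR(p) process read, in matrix form,
  Gamma_p phi = r_p,   with   (Gamma_p)_{ij} = gamma(|i - j|),
                       (r_p)_i = gamma(i),   i,j = 1..p.
Substitute the sample gammas (Toeplitz matrix and right-hand side of size 2):
  Gamma_p = [[5.2144, -3.6214], [-3.6214, 5.2144]]
  r_p     = [-3.6214, 3.8891]
Written out:
  5.2144 phi_1 - 3.6214 phi_2 = -3.6214
  -3.6214 phi_1 + 5.2144 phi_2 = 3.8891
Solve by Cramer's rule:
  det = gamma(0)^2 - gamma(1)^2 = (5.2144)^2 - (-3.6214)^2 = 27.18996736 - 13.11453796 = 14.0754294
  phi_hat_1 = [gamma(1) gamma(0) - gamma(1) gamma(2)] / det = [(-3.6214)(5.2144) - (-3.6214)(3.8891)] / 14.0754294 = -4.79944142 / 14.0754294 = -0.341
  phi_hat_2 = [gamma(0) gamma(2) - gamma(1)^2] / det = [(5.2144)(3.8891) - (-3.6214)^2] / 14.0754294 = 7.16478508 / 14.0754294 = 0.509
So phi_hat = [-0.3410, 0.5090].
Therefore phi_hat_1 = -0.3410.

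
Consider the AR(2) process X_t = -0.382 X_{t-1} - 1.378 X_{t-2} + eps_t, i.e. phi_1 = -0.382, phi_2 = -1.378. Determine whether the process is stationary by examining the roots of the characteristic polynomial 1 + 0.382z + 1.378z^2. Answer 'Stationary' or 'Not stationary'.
\text{Not stationary}

The AR(p) characteristic polynomial is P(z) = 1 + 0.382z + 1.378z^2.
Stationarity requires all roots to lie outside the unit circle, i.e. |z| > 1 for every root.
Set 1 + (0.382) z + (1.378) z^2 = 0, i.e. a z^2 + b z + c = 0 with a = 1.378, b = 0.382, c = 1.
Discriminant D = b^2 - 4ac = (0.382)^2 - 4*(1.378)*1 = 0.145924 - (5.512) = -5.366076.
D < 0, so the roots are the complex-conjugate pair z = (-b +/- i sqrt(-D)) / (2a) = -0.1386 +/- 0.8405i.
For a conjugate pair |z|^2 = z * conj(z) = (product of roots) = c/a = 1/(1.378) = 0.725689, so |z| = sqrt(0.725689) = 0.8519 for both roots.
Moduli of all roots: 0.8519, 0.8519.
All moduli strictly greater than 1? No.
Verdict: Not stationary.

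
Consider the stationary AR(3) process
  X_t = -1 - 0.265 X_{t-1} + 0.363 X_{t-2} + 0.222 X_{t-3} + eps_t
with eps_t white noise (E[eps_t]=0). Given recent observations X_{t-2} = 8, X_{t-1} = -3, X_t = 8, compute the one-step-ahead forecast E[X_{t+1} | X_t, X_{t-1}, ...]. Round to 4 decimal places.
E[X_{t+1} \mid \mathcal F_t] = -2.4330

For an AR(p) model X_t = c + sum_i phi_i X_{t-i} + eps_t, the
one-step-ahead conditional mean is
  E[X_{t+1} | X_t, ...] = c + sum_i phi_i X_{t+1-i}.
Substitute known values:
  E[X_{t+1} | ...] = -1 + (-0.265) * (8) + (0.363) * (-3) + (0.222) * (8)
                   = -2.4330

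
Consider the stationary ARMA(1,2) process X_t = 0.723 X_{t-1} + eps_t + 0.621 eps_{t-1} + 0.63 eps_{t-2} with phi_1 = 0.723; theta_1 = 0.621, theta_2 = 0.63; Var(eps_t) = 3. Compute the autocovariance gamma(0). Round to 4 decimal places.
\gamma(0) = 24.5449

Multiply the model equation by X_{t-k} and take expectations. With theta_0 = psi_0 = 1 and psi_j the MA(infinity) weights, this gives
  gamma(k) - sum_i phi_i gamma(k-i) = c_k,
  c_k = sigma^2 * sum_{j=k..q} theta_j psi_{j-k}   (c_k = 0 for k > q),
using gamma(-m) = gamma(m).
psi-weights needed (psi_j = theta_j + sum_i phi_i psi_{j-i}):
  psi_1 = theta_1 + phi_1 = 0.621 + (0.723) = 1.344
  psi_2 = theta_2 + phi_1 psi_1 = 0.63 + (0.723)(1.344) = 1.601712
Right-hand sides:
  c_0 = sigma^2 (1 + theta_1 psi_1 + theta_2 psi_2) = 3 * (1 + (0.621)(1.344) + (0.63)(1.601712)) = 3 * 2.843703 = 8.531108
  c_1 = sigma^2 (theta_1 + theta_2 psi_1) = 3 * (0.621 + (0.63)(1.344)) = 4.40316
  c_2 = sigma^2 theta_2 = 3 * (0.63) = 1.89
Equations for k = 0 and k = 1 (AR order 1):
  gamma(0) = phi_1 gamma(1) + c_0
  gamma(1) = phi_1 gamma(0) + c_1
Substituting the second into the first: gamma(0) (1 - phi_1^2) = c_0 + phi_1 c_1, so
  gamma(0) = (c_0 + phi_1 c_1) / (1 - phi_1^2) = (8.531108 + (0.723)(4.40316)) / (1 - (0.723)^2) = 11.714592 / 0.477271 = 24.544949.
Therefore gamma(0) = 24.5449 (to 4 decimal places).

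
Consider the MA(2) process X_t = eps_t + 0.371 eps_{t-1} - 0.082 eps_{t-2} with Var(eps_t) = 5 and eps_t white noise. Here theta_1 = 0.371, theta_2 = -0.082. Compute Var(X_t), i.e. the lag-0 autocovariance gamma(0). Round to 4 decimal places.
\gamma(0) = 5.7218

For an MA(q) process X_t = eps_t + sum_i theta_i eps_{t-i} with
Var(eps_t) = sigma^2, the variance is
  gamma(0) = sigma^2 * (1 + sum_i theta_i^2).
  sum_i theta_i^2 = (0.371)^2 + (-0.082)^2 = 0.137641 + 0.006724 = 0.144365.
  gamma(0) = 5 * (1 + 0.144365) = 5 * 1.144365 = 5.721825, which rounds to 5.7218.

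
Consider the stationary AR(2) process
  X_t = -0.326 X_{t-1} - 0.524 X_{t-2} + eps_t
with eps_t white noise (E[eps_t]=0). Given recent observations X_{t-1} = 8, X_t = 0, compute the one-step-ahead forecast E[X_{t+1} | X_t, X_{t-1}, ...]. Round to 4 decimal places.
E[X_{t+1} \mid \mathcal F_t] = -4.1920

For an AR(p) model X_t = c + sum_i phi_i X_{t-i} + eps_t, the
one-step-ahead conditional mean is
  E[X_{t+1} | X_t, ...] = c + sum_i phi_i X_{t+1-i}.
Substitute known values:
  E[X_{t+1} | ...] = (-0.326) * (0) + (-0.524) * (8)
                   = -4.1920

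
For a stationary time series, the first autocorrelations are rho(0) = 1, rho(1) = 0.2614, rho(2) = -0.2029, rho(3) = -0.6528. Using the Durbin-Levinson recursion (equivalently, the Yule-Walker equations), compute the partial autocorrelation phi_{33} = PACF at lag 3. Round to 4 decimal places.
\phi_{33} = -0.5960

The PACF at lag k is phi_{kk}, the last component of the solution
to the Yule-Walker system G_k phi = r_k where
  (G_k)_{ij} = rho(|i - j|), (r_k)_i = rho(i), i,j = 1..k.
Equivalently, Durbin-Levinson gives phi_{kk} iteratively:
  phi_{11} = rho(1)
  phi_{kk} = [rho(k) - sum_{j=1..k-1} phi_{k-1,j} rho(k-j)]
            / [1 - sum_{j=1..k-1} phi_{k-1,j} rho(j)],
  phi_{k,j} = phi_{k-1,j} - phi_{kk} phi_{k-1,k-j},  j = 1..k-1.
Step k = 1:
  phi_11 = rho(1) = 0.2614.
Step k = 2:
  phi_22 = [rho(2) - phi_11 rho(1)] / [1 - phi_11 rho(1)] = [-0.2029 - (0.2614)(0.2614)] / [1 - (0.2614)(0.2614)]
         = -0.27122996 / 0.93167004 = -0.291122.
  Update: phi_21 = phi_11 - phi_22 phi_11 = 0.2614 - (-0.291122)(0.2614) = 0.337499.
Step k = 3:
  phi_33 = [rho(3) - phi_21 rho(2) - phi_22 rho(1)] / [1 - phi_21 rho(1) - phi_22 rho(2)]
    numerator   = -0.6528 - (0.337499)(-0.2029) - (-0.291122)(0.2614) = -0.508222
    denominator = 1 - (0.337499)(0.2614) - (-0.291122)(-0.2029) = 0.85270894
  phi_33 = -0.508222 / 0.85270894 = -0.596.
Therefore phi_{33} = -0.5960.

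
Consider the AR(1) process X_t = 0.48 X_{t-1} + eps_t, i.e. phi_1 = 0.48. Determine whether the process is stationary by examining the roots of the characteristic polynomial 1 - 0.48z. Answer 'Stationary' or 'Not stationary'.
\text{Stationary}

The AR(p) characteristic polynomial is P(z) = 1 - 0.48z.
Stationarity requires all roots to lie outside the unit circle, i.e. |z| > 1 for every root.
This is linear in z: 1 + (-0.48) z = 0  =>  z = -1/(-0.48) = 2.083333,  |z| = 2.083333.
Moduli of all roots: 2.0833.
All moduli strictly greater than 1? Yes.
Verdict: Stationary.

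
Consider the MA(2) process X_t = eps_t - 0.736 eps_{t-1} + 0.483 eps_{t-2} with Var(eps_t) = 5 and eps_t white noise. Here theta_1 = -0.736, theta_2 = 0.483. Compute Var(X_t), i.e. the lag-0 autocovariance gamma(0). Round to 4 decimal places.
\gamma(0) = 8.8749

For an MA(q) process X_t = eps_t + sum_i theta_i eps_{t-i} with
Var(eps_t) = sigma^2, the variance is
  gamma(0) = sigma^2 * (1 + sum_i theta_i^2).
  sum_i theta_i^2 = (-0.736)^2 + (0.483)^2 = 0.541696 + 0.233289 = 0.774985.
  gamma(0) = 5 * (1 + 0.774985) = 5 * 1.774985 = 8.874925, which rounds to 8.8749.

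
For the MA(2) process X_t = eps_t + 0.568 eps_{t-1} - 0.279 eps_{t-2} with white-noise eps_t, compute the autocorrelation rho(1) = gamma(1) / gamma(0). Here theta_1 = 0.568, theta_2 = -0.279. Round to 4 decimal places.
\rho(1) = 0.2924

For an MA(q) process with theta_0 = 1, the autocovariance is
  gamma(k) = sigma^2 * sum_{i=0..q-k} theta_i * theta_{i+k},
and rho(k) = gamma(k) / gamma(0). Sigma^2 cancels.
  numerator   = (1)*(0.568) + (0.568)*(-0.279) = 0.409528.
  denominator = (1)^2 + (0.568)^2 + (-0.279)^2 = 1.400465.
  rho(1) = 0.409528 / 1.400465 = 0.2924.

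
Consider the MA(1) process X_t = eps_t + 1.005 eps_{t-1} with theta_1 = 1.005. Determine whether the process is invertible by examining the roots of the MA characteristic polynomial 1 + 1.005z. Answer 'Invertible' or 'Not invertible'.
\text{Not invertible}

The MA(q) characteristic polynomial is P(z) = 1 + 1.005z.
Invertibility requires all roots to lie outside the unit circle, i.e. |z| > 1 for every root.
This is linear in z: 1 + (1.005) z = 0  =>  z = -1/(1.005) = -0.995025,  |z| = 0.995025.
Moduli of all roots: 0.9950.
All moduli strictly greater than 1? No.
Verdict: Not invertible.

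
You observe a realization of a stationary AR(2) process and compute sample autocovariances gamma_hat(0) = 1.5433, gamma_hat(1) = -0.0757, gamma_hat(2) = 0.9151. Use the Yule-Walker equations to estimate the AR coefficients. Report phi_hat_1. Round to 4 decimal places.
\hat\phi_{1} = -0.0200

The Yule-Walker equations for an AR(p) process read, in matrix form,
  Gamma_p phi = r_p,   with   (Gamma_p)_{ij} = gamma(|i - j|),
                       (r_p)_i = gamma(i),   i,j = 1..p.
Substitute the sample gammas (Toeplitz matrix and right-hand side of size 2):
  Gamma_p = [[1.5433, -0.0757], [-0.0757, 1.5433]]
  r_p     = [-0.0757, 0.9151]
Written out:
  1.5433 phi_1 - 0.0757 phi_2 = -0.0757
  -0.0757 phi_1 + 1.5433 phi_2 = 0.9151
Solve by Cramer's rule:
  det = gamma(0)^2 - gamma(1)^2 = (1.5433)^2 - (-0.0757)^2 = 2.38177489 - 0.00573049 = 2.3760444
  phi_hat_1 = [gamma(1) gamma(0) - gamma(1) gamma(2)] / det = [(-0.0757)(1.5433) - (-0.0757)(0.9151)] / 2.3760444 = -0.04755474 / 2.3760444 = -0.02
  phi_hat_2 = [gamma(0) gamma(2) - gamma(1)^2] / det = [(1.5433)(0.9151) - (-0.0757)^2] / 2.3760444 = 1.40654334 / 2.3760444 = 0.592
So phi_hat = [-0.0200, 0.5920].
Therefore phi_hat_1 = -0.0200.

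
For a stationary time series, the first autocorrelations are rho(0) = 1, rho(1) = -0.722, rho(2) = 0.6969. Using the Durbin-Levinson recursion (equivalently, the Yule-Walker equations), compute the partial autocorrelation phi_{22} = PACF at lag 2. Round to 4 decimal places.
\phi_{22} = 0.3668

The PACF at lag k is phi_{kk}, the last component of the solution
to the Yule-Walker system G_k phi = r_k where
  (G_k)_{ij} = rho(|i - j|), (r_k)_i = rho(i), i,j = 1..k.
Equivalently, Durbin-Levinson gives phi_{kk} iteratively:
  phi_{11} = rho(1)
  phi_{kk} = [rho(k) - sum_{j=1..k-1} phi_{k-1,j} rho(k-j)]
            / [1 - sum_{j=1..k-1} phi_{k-1,j} rho(j)],
  phi_{k,j} = phi_{k-1,j} - phi_{kk} phi_{k-1,k-j},  j = 1..k-1.
Step k = 1:
  phi_11 = rho(1) = -0.722.
Step k = 2:
  phi_22 = [rho(2) - phi_11 rho(1)] / [1 - phi_11 rho(1)] = [0.6969 - (-0.722)(-0.722)] / [1 - (-0.722)(-0.722)]
         = 0.175616 / 0.478716 = 0.3668.
Therefore phi_{22} = 0.3668.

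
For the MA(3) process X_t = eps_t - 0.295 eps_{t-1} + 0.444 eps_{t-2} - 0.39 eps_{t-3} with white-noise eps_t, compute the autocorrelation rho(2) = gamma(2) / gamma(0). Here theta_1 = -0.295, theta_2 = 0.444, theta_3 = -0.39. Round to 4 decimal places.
\rho(2) = 0.3892

For an MA(q) process with theta_0 = 1, the autocovariance is
  gamma(k) = sigma^2 * sum_{i=0..q-k} theta_i * theta_{i+k},
and rho(k) = gamma(k) / gamma(0). Sigma^2 cancels.
  numerator   = (1)*(0.444) + (-0.295)*(-0.39) = 0.55905.
  denominator = (1)^2 + (-0.295)^2 + (0.444)^2 + (-0.39)^2 = 1.436261.
  rho(2) = 0.55905 / 1.436261 = 0.3892.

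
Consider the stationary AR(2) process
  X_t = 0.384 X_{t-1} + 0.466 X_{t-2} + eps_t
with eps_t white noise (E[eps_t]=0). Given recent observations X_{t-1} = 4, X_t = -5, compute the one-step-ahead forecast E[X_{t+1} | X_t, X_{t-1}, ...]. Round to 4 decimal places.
E[X_{t+1} \mid \mathcal F_t] = -0.0560

For an AR(p) model X_t = c + sum_i phi_i X_{t-i} + eps_t, the
one-step-ahead conditional mean is
  E[X_{t+1} | X_t, ...] = c + sum_i phi_i X_{t+1-i}.
Substitute known values:
  E[X_{t+1} | ...] = (0.384) * (-5) + (0.466) * (4)
                   = -0.0560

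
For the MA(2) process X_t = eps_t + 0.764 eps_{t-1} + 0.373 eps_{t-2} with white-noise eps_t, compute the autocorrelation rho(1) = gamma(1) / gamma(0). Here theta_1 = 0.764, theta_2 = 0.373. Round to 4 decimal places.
\rho(1) = 0.6089

For an MA(q) process with theta_0 = 1, the autocovariance is
  gamma(k) = sigma^2 * sum_{i=0..q-k} theta_i * theta_{i+k},
and rho(k) = gamma(k) / gamma(0). Sigma^2 cancels.
  numerator   = (1)*(0.764) + (0.764)*(0.373) = 1.048972.
  denominator = (1)^2 + (0.764)^2 + (0.373)^2 = 1.722825.
  rho(1) = 1.048972 / 1.722825 = 0.6089.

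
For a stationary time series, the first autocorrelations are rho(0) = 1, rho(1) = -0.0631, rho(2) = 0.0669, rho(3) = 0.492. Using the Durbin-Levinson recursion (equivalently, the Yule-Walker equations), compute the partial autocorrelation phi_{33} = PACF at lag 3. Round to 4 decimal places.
\phi_{33} = 0.5040

The PACF at lag k is phi_{kk}, the last component of the solution
to the Yule-Walker system G_k phi = r_k where
  (G_k)_{ij} = rho(|i - j|), (r_k)_i = rho(i), i,j = 1..k.
Equivalently, Durbin-Levinson gives phi_{kk} iteratively:
  phi_{11} = rho(1)
  phi_{kk} = [rho(k) - sum_{j=1..k-1} phi_{k-1,j} rho(k-j)]
            / [1 - sum_{j=1..k-1} phi_{k-1,j} rho(j)],
  phi_{k,j} = phi_{k-1,j} - phi_{kk} phi_{k-1,k-j},  j = 1..k-1.
Step k = 1:
  phi_11 = rho(1) = -0.0631.
Step k = 2:
  phi_22 = [rho(2) - phi_11 rho(1)] / [1 - phi_11 rho(1)] = [0.0669 - (-0.0631)(-0.0631)] / [1 - (-0.0631)(-0.0631)]
         = 0.06291839 / 0.99601839 = 0.06317.
  Update: phi_21 = phi_11 - phi_22 phi_11 = -0.0631 - (0.06317)(-0.0631) = -0.059114.
Step k = 3:
  phi_33 = [rho(3) - phi_21 rho(2) - phi_22 rho(1)] / [1 - phi_21 rho(1) - phi_22 rho(2)]
    numerator   = 0.492 - (-0.059114)(0.0669) - (0.06317)(-0.0631) = 0.49994075
    denominator = 1 - (-0.059114)(-0.0631) - (0.06317)(0.0669) = 0.99204384
  phi_33 = 0.49994075 / 0.99204384 = 0.504.
Therefore phi_{33} = 0.5040.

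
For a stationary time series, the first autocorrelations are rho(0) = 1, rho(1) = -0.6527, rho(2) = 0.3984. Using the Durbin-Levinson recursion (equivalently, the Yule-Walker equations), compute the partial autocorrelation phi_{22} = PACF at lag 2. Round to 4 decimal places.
\phi_{22} = -0.0481

The PACF at lag k is phi_{kk}, the last component of the solution
to the Yule-Walker system G_k phi = r_k where
  (G_k)_{ij} = rho(|i - j|), (r_k)_i = rho(i), i,j = 1..k.
Equivalently, Durbin-Levinson gives phi_{kk} iteratively:
  phi_{11} = rho(1)
  phi_{kk} = [rho(k) - sum_{j=1..k-1} phi_{k-1,j} rho(k-j)]
            / [1 - sum_{j=1..k-1} phi_{k-1,j} rho(j)],
  phi_{k,j} = phi_{k-1,j} - phi_{kk} phi_{k-1,k-j},  j = 1..k-1.
Step k = 1:
  phi_11 = rho(1) = -0.6527.
Step k = 2:
  phi_22 = [rho(2) - phi_11 rho(1)] / [1 - phi_11 rho(1)] = [0.3984 - (-0.6527)(-0.6527)] / [1 - (-0.6527)(-0.6527)]
         = -0.02761729 / 0.57398271 = -0.0481.
Therefore phi_{22} = -0.0481.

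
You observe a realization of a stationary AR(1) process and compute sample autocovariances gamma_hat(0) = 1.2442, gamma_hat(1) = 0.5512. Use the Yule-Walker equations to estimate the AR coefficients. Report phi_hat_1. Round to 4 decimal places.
\hat\phi_{1} = 0.4430

The Yule-Walker equations for an AR(p) process read, in matrix form,
  Gamma_p phi = r_p,   with   (Gamma_p)_{ij} = gamma(|i - j|),
                       (r_p)_i = gamma(i),   i,j = 1..p.
Substitute the sample gammas (Toeplitz matrix and right-hand side of size 1):
  Gamma_p = [[1.2442]]
  r_p     = [0.5512]
With p = 1 this is the single equation gamma(0) phi_1 = gamma(1):
  phi_hat_1 = gamma(1) / gamma(0) = 0.5512 / 1.2442 = 0.4430.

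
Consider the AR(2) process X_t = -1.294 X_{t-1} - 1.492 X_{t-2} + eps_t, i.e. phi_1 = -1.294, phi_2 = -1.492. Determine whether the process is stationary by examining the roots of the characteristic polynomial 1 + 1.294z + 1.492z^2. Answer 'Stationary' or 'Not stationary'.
\text{Not stationary}

The AR(p) characteristic polynomial is P(z) = 1 + 1.294z + 1.492z^2.
Stationarity requires all roots to lie outside the unit circle, i.e. |z| > 1 for every root.
Set 1 + (1.294) z + (1.492) z^2 = 0, i.e. a z^2 + b z + c = 0 with a = 1.492, b = 1.294, c = 1.
Discriminant D = b^2 - 4ac = (1.294)^2 - 4*(1.492)*1 = 1.674436 - (5.968) = -4.293564.
D < 0, so the roots are the complex-conjugate pair z = (-b +/- i sqrt(-D)) / (2a) = -0.4336 +/- 0.6944i.
For a conjugate pair |z|^2 = z * conj(z) = (product of roots) = c/a = 1/(1.492) = 0.670241, so |z| = sqrt(0.670241) = 0.8187 for both roots.
Moduli of all roots: 0.8187, 0.8187.
All moduli strictly greater than 1? No.
Verdict: Not stationary.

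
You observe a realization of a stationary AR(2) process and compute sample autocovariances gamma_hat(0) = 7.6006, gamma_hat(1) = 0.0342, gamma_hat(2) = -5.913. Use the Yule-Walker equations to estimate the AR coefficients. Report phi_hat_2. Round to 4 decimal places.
\hat\phi_{2} = -0.7780

The Yule-Walker equations for an AR(p) process read, in matrix form,
  Gamma_p phi = r_p,   with   (Gamma_p)_{ij} = gamma(|i - j|),
                       (r_p)_i = gamma(i),   i,j = 1..p.
Substitute the sample gammas (Toeplitz matrix and right-hand side of size 2):
  Gamma_p = [[7.6006, 0.0342], [0.0342, 7.6006]]
  r_p     = [0.0342, -5.913]
Written out:
  7.6006 phi_1 + 0.0342 phi_2 = 0.0342
  0.0342 phi_1 + 7.6006 phi_2 = -5.913
Solve by Cramer's rule:
  det = gamma(0)^2 - gamma(1)^2 = (7.6006)^2 - (0.0342)^2 = 57.76912036 - 0.00116964 = 57.76795072
  phi_hat_1 = [gamma(1) gamma(0) - gamma(1) gamma(2)] / det = [(0.0342)(7.6006) - (0.0342)(-5.913)] / 57.76795072 = 0.46216512 / 57.76795072 = 0.008
  phi_hat_2 = [gamma(0) gamma(2) - gamma(1)^2] / det = [(7.6006)(-5.913) - (0.0342)^2] / 57.76795072 = -44.94351744 / 57.76795072 = -0.778
So phi_hat = [0.0080, -0.7780].
Therefore phi_hat_2 = -0.7780.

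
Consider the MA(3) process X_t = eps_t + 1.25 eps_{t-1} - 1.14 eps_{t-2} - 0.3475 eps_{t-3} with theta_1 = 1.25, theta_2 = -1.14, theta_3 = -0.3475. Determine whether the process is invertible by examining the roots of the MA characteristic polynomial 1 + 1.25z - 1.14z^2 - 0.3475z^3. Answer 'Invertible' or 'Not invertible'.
\text{Not invertible}

The MA(q) characteristic polynomial is P(z) = 1 + 1.25z - 1.14z^2 - 0.3475z^3.
Invertibility requires all roots to lie outside the unit circle, i.e. |z| > 1 for every root.
Degree 3: look for a simple real root z0 first, then factor out (1 - z/z0) and solve the remaining quadratic.
Testing z0 = -4: P(-4) = 1 + (1.25)(-4) + (-1.14)(-4)^2 + (-0.3475)(-4)^3
  = 1 + (-5) + (-18.24) + (22.24) = 0.  So z_0 = -4 is a root, |z_0| = 4.
Divide out the factor (1 + 0.25 z) = (1 - z/z0) (since 1/z0 = -0.25):
  P(z) = (1 + 0.25 z)(1 + (1) z + (-1.39) z^2)
  [check: z-coef 1 - (-0.25) = 1.25; z^2-coef -1.39 - (-0.25)(1) = -1.14; z^3-coef -(-0.25)(-1.39) = -0.3475.]
Remaining roots from the quadratic factor 1 + (1) z + (-1.39) z^2:
  Set 1 + (1) z + (-1.39) z^2 = 0, i.e. a z^2 + b z + c = 0 with a = -1.39, b = 1, c = 1.
  Discriminant D = b^2 - 4ac = (1)^2 - 4*(-1.39)*1 = 1 - (-5.56) = 6.56.
  D >= 0, so the roots are real: z = (-b +/- sqrt(D)) / (2a) = (-1 +/- 2.56125) / (-2.78).
    z_1 = (-1 + 2.56125) / (-2.78) = -0.5616,   |z_1| = 0.5616.
    z_2 = (-1 - 2.56125) / (-2.78) = 1.281,   |z_2| = 1.281.
Moduli of all roots: 4.0000, 0.5616, 1.2810.
All moduli strictly greater than 1? No.
Verdict: Not invertible.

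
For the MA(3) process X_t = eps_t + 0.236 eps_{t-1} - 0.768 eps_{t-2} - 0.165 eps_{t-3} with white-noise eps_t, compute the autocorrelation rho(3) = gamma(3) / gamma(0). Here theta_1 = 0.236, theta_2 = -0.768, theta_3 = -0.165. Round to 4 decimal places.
\rho(3) = -0.0986

For an MA(q) process with theta_0 = 1, the autocovariance is
  gamma(k) = sigma^2 * sum_{i=0..q-k} theta_i * theta_{i+k},
and rho(k) = gamma(k) / gamma(0). Sigma^2 cancels.
  numerator   = (1)*(-0.165) = -0.165.
  denominator = (1)^2 + (0.236)^2 + (-0.768)^2 + (-0.165)^2 = 1.672745.
  rho(3) = -0.165 / 1.672745 = -0.0986.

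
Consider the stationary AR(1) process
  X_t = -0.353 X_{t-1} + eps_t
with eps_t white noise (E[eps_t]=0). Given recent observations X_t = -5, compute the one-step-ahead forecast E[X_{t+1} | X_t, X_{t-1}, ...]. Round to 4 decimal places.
E[X_{t+1} \mid \mathcal F_t] = 1.7650

For an AR(p) model X_t = c + sum_i phi_i X_{t-i} + eps_t, the
one-step-ahead conditional mean is
  E[X_{t+1} | X_t, ...] = c + sum_i phi_i X_{t+1-i}.
Substitute known values:
  E[X_{t+1} | ...] = (-0.353) * (-5)
                   = 1.7650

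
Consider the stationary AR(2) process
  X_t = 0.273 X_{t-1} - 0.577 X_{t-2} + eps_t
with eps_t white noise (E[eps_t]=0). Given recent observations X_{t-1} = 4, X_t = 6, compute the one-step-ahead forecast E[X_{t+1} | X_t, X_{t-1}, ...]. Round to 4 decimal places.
E[X_{t+1} \mid \mathcal F_t] = -0.6700

For an AR(p) model X_t = c + sum_i phi_i X_{t-i} + eps_t, the
one-step-ahead conditional mean is
  E[X_{t+1} | X_t, ...] = c + sum_i phi_i X_{t+1-i}.
Substitute known values:
  E[X_{t+1} | ...] = (0.273) * (6) + (-0.577) * (4)
                   = -0.6700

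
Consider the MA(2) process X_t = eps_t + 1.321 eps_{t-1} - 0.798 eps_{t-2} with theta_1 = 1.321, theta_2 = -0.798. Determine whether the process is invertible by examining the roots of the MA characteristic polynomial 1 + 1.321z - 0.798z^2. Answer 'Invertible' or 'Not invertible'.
\text{Not invertible}

The MA(q) characteristic polynomial is P(z) = 1 + 1.321z - 0.798z^2.
Invertibility requires all roots to lie outside the unit circle, i.e. |z| > 1 for every root.
Set 1 + (1.321) z + (-0.798) z^2 = 0, i.e. a z^2 + b z + c = 0 with a = -0.798, b = 1.321, c = 1.
Discriminant D = b^2 - 4ac = (1.321)^2 - 4*(-0.798)*1 = 1.745041 - (-3.192) = 4.937041.
D >= 0, so the roots are real: z = (-b +/- sqrt(D)) / (2a) = (-1.321 +/- 2.221945) / (-1.596).
  z_1 = (-1.321 + 2.221945) / (-1.596) = -0.5645,   |z_1| = 0.5645.
  z_2 = (-1.321 - 2.221945) / (-1.596) = 2.2199,   |z_2| = 2.2199.
Moduli of all roots: 0.5645, 2.2199.
All moduli strictly greater than 1? No.
Verdict: Not invertible.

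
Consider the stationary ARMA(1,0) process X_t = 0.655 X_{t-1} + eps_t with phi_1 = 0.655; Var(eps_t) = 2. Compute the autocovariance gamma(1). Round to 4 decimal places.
\gamma(1) = 2.2943

Multiply the model equation by X_{t-k} and take expectations. With theta_0 = psi_0 = 1 and psi_j the MA(infinity) weights, this gives
  gamma(k) - sum_i phi_i gamma(k-i) = c_k,
  c_k = sigma^2 * sum_{j=k..q} theta_j psi_{j-k}   (c_k = 0 for k > q),
using gamma(-m) = gamma(m).
Pure AR (q = 0): c_0 = sigma^2 = 2, c_k = 0 for k >= 1.
Equations for k = 0 and k = 1 (AR order 1):
  gamma(0) = phi_1 gamma(1) + c_0
  gamma(1) = phi_1 gamma(0) + c_1
Substituting the second into the first: gamma(0) (1 - phi_1^2) = c_0 + phi_1 c_1, so
  gamma(0) = c_0 / (1 - phi_1^2) = 2 / (1 - (0.655)^2) = 2 / 0.570975 = 3.50278.
  gamma(1) = phi_1 gamma(0) = (0.655)(3.50278) = 2.294321.
Therefore gamma(1) = 2.2943 (to 4 decimal places).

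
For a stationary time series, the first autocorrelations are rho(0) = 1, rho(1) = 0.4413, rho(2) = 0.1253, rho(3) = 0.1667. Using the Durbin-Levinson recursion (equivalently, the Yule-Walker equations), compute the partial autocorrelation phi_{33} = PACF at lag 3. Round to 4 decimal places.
\phi_{33} = 0.1810

The PACF at lag k is phi_{kk}, the last component of the solution
to the Yule-Walker system G_k phi = r_k where
  (G_k)_{ij} = rho(|i - j|), (r_k)_i = rho(i), i,j = 1..k.
Equivalently, Durbin-Levinson gives phi_{kk} iteratively:
  phi_{11} = rho(1)
  phi_{kk} = [rho(k) - sum_{j=1..k-1} phi_{k-1,j} rho(k-j)]
            / [1 - sum_{j=1..k-1} phi_{k-1,j} rho(j)],
  phi_{k,j} = phi_{k-1,j} - phi_{kk} phi_{k-1,k-j},  j = 1..k-1.
Step k = 1:
  phi_11 = rho(1) = 0.4413.
Step k = 2:
  phi_22 = [rho(2) - phi_11 rho(1)] / [1 - phi_11 rho(1)] = [0.1253 - (0.4413)(0.4413)] / [1 - (0.4413)(0.4413)]
         = -0.06944569 / 0.80525431 = -0.086241.
  Update: phi_21 = phi_11 - phi_22 phi_11 = 0.4413 - (-0.086241)(0.4413) = 0.479358.
Step k = 3:
  phi_33 = [rho(3) - phi_21 rho(2) - phi_22 rho(1)] / [1 - phi_21 rho(1) - phi_22 rho(2)]
    numerator   = 0.1667 - (0.479358)(0.1253) - (-0.086241)(0.4413) = 0.14469446
    denominator = 1 - (0.479358)(0.4413) - (-0.086241)(0.1253) = 0.79926527
  phi_33 = 0.14469446 / 0.79926527 = 0.181.
Therefore phi_{33} = 0.1810.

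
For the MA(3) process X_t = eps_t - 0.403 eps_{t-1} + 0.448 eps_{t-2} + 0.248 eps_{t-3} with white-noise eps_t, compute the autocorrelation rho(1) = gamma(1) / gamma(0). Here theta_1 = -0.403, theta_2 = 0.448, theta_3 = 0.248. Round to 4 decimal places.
\rho(1) = -0.3316

For an MA(q) process with theta_0 = 1, the autocovariance is
  gamma(k) = sigma^2 * sum_{i=0..q-k} theta_i * theta_{i+k},
and rho(k) = gamma(k) / gamma(0). Sigma^2 cancels.
  numerator   = (1)*(-0.403) + (-0.403)*(0.448) + (0.448)*(0.248) = -0.47244.
  denominator = (1)^2 + (-0.403)^2 + (0.448)^2 + (0.248)^2 = 1.424617.
  rho(1) = -0.47244 / 1.424617 = -0.3316.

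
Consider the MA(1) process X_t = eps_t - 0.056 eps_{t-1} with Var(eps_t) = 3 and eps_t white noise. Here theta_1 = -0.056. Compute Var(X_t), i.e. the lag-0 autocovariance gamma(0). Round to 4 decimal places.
\gamma(0) = 3.0094

For an MA(q) process X_t = eps_t + sum_i theta_i eps_{t-i} with
Var(eps_t) = sigma^2, the variance is
  gamma(0) = sigma^2 * (1 + sum_i theta_i^2).
  sum_i theta_i^2 = (-0.056)^2 = 0.003136.
  gamma(0) = 3 * (1 + 0.003136) = 3 * 1.003136 = 3.009408, which rounds to 3.0094.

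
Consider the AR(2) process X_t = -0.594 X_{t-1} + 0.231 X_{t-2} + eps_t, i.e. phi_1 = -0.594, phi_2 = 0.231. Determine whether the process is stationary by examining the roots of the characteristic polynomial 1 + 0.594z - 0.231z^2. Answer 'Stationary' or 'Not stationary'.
\text{Stationary}

The AR(p) characteristic polynomial is P(z) = 1 + 0.594z - 0.231z^2.
Stationarity requires all roots to lie outside the unit circle, i.e. |z| > 1 for every root.
Set 1 + (0.594) z + (-0.231) z^2 = 0, i.e. a z^2 + b z + c = 0 with a = -0.231, b = 0.594, c = 1.
Discriminant D = b^2 - 4ac = (0.594)^2 - 4*(-0.231)*1 = 0.352836 - (-0.924) = 1.276836.
D >= 0, so the roots are real: z = (-b +/- sqrt(D)) / (2a) = (-0.594 +/- 1.129972) / (-0.462).
  z_1 = (-0.594 + 1.129972) / (-0.462) = -1.1601,   |z_1| = 1.1601.
  z_2 = (-0.594 - 1.129972) / (-0.462) = 3.7315,   |z_2| = 3.7315.
Moduli of all roots: 1.1601, 3.7315.
All moduli strictly greater than 1? Yes.
Verdict: Stationary.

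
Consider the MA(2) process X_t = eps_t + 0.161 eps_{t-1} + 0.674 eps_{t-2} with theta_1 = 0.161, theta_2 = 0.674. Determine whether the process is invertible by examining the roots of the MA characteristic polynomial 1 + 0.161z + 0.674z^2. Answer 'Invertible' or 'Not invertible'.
\text{Invertible}

The MA(q) characteristic polynomial is P(z) = 1 + 0.161z + 0.674z^2.
Invertibility requires all roots to lie outside the unit circle, i.e. |z| > 1 for every root.
Set 1 + (0.161) z + (0.674) z^2 = 0, i.e. a z^2 + b z + c = 0 with a = 0.674, b = 0.161, c = 1.
Discriminant D = b^2 - 4ac = (0.161)^2 - 4*(0.674)*1 = 0.025921 - (2.696) = -2.670079.
D < 0, so the roots are the complex-conjugate pair z = (-b +/- i sqrt(-D)) / (2a) = -0.1194 +/- 1.2122i.
For a conjugate pair |z|^2 = z * conj(z) = (product of roots) = c/a = 1/(0.674) = 1.48368, so |z| = sqrt(1.48368) = 1.2181 for both roots.
Moduli of all roots: 1.2181, 1.2181.
All moduli strictly greater than 1? Yes.
Verdict: Invertible.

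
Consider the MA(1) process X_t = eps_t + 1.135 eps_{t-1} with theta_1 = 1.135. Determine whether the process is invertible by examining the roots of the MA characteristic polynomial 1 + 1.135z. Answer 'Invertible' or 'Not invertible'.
\text{Not invertible}

The MA(q) characteristic polynomial is P(z) = 1 + 1.135z.
Invertibility requires all roots to lie outside the unit circle, i.e. |z| > 1 for every root.
This is linear in z: 1 + (1.135) z = 0  =>  z = -1/(1.135) = -0.881057,  |z| = 0.881057.
Moduli of all roots: 0.8811.
All moduli strictly greater than 1? No.
Verdict: Not invertible.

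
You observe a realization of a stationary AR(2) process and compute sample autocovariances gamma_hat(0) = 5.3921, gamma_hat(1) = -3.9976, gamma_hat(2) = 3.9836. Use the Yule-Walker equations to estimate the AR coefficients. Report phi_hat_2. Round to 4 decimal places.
\hat\phi_{2} = 0.4200

The Yule-Walker equations for an AR(p) process read, in matrix form,
  Gamma_p phi = r_p,   with   (Gamma_p)_{ij} = gamma(|i - j|),
                       (r_p)_i = gamma(i),   i,j = 1..p.
Substitute the sample gammas (Toeplitz matrix and right-hand side of size 2):
  Gamma_p = [[5.3921, -3.9976], [-3.9976, 5.3921]]
  r_p     = [-3.9976, 3.9836]
Written out:
  5.3921 phi_1 - 3.9976 phi_2 = -3.9976
  -3.9976 phi_1 + 5.3921 phi_2 = 3.9836
Solve by Cramer's rule:
  det = gamma(0)^2 - gamma(1)^2 = (5.3921)^2 - (-3.9976)^2 = 29.07474241 - 15.98080576 = 13.09393665
  phi_hat_1 = [gamma(1) gamma(0) - gamma(1) gamma(2)] / det = [(-3.9976)(5.3921) - (-3.9976)(3.9836)] / 13.09393665 = -5.6306196 / 13.09393665 = -0.43
  phi_hat_2 = [gamma(0) gamma(2) - gamma(1)^2] / det = [(5.3921)(3.9836) - (-3.9976)^2] / 13.09393665 = 5.4991638 / 13.09393665 = 0.42
So phi_hat = [-0.4300, 0.4200].
Therefore phi_hat_2 = 0.4200.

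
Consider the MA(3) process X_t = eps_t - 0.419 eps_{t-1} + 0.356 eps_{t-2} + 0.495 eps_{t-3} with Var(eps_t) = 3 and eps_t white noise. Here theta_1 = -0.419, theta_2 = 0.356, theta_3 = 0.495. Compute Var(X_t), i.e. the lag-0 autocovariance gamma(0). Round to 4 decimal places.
\gamma(0) = 4.6420

For an MA(q) process X_t = eps_t + sum_i theta_i eps_{t-i} with
Var(eps_t) = sigma^2, the variance is
  gamma(0) = sigma^2 * (1 + sum_i theta_i^2).
  sum_i theta_i^2 = (-0.419)^2 + (0.356)^2 + (0.495)^2 = 0.175561 + 0.126736 + 0.245025 = 0.547322.
  gamma(0) = 3 * (1 + 0.547322) = 3 * 1.547322 = 4.641966, which rounds to 4.6420.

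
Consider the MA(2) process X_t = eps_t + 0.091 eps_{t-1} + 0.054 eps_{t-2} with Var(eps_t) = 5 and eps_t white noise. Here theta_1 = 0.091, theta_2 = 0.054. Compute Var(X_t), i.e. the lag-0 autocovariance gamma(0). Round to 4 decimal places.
\gamma(0) = 5.0560

For an MA(q) process X_t = eps_t + sum_i theta_i eps_{t-i} with
Var(eps_t) = sigma^2, the variance is
  gamma(0) = sigma^2 * (1 + sum_i theta_i^2).
  sum_i theta_i^2 = (0.091)^2 + (0.054)^2 = 0.008281 + 0.002916 = 0.011197.
  gamma(0) = 5 * (1 + 0.011197) = 5 * 1.011197 = 5.055985, which rounds to 5.0560.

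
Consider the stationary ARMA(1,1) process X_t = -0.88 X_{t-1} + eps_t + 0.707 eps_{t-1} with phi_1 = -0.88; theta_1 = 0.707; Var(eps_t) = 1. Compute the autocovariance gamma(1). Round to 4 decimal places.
\gamma(1) = -0.2897

Multiply the model equation by X_{t-k} and take expectations. With theta_0 = psi_0 = 1 and psi_j the MA(infinity) weights, this gives
  gamma(k) - sum_i phi_i gamma(k-i) = c_k,
  c_k = sigma^2 * sum_{j=k..q} theta_j psi_{j-k}   (c_k = 0 for k > q),
using gamma(-m) = gamma(m).
psi-weights needed (psi_j = theta_j + sum_i phi_i psi_{j-i}):
  psi_1 = theta_1 + phi_1 = 0.707 + (-0.88) = -0.173
Right-hand sides:
  c_0 = sigma^2 (1 + theta_1 psi_1) = 1 * (1 + (0.707)(-0.173)) = 1 * 0.877689 = 0.877689
  c_1 = sigma^2 theta_1 = 1 * (0.707) = 0.707
  c_2 = 0
Equations for k = 0 and k = 1 (AR order 1):
  gamma(0) = phi_1 gamma(1) + c_0
  gamma(1) = phi_1 gamma(0) + c_1
Substituting the second into the first: gamma(0) (1 - phi_1^2) = c_0 + phi_1 c_1, so
  gamma(0) = (c_0 + phi_1 c_1) / (1 - phi_1^2) = (0.877689 + (-0.88)(0.707)) / (1 - (-0.88)^2) = 0.255529 / 0.2256 = 1.132664.
  gamma(1) = phi_1 gamma(0) + c_1 = (-0.88)(1.132664) + (0.707) = -0.289744.
Therefore gamma(1) = -0.2897 (to 4 decimal places).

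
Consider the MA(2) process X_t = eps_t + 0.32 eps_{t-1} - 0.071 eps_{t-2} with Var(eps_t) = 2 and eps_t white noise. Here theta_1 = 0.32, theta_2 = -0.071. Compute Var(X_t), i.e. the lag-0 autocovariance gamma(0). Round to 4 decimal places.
\gamma(0) = 2.2149

For an MA(q) process X_t = eps_t + sum_i theta_i eps_{t-i} with
Var(eps_t) = sigma^2, the variance is
  gamma(0) = sigma^2 * (1 + sum_i theta_i^2).
  sum_i theta_i^2 = (0.32)^2 + (-0.071)^2 = 0.1024 + 0.005041 = 0.107441.
  gamma(0) = 2 * (1 + 0.107441) = 2 * 1.107441 = 2.214882, which rounds to 2.2149.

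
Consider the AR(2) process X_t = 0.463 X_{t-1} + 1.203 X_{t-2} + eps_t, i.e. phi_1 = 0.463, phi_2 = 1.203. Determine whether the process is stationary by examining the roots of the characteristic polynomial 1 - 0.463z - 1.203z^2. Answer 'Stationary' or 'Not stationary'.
\text{Not stationary}

The AR(p) characteristic polynomial is P(z) = 1 - 0.463z - 1.203z^2.
Stationarity requires all roots to lie outside the unit circle, i.e. |z| > 1 for every root.
Set 1 + (-0.463) z + (-1.203) z^2 = 0, i.e. a z^2 + b z + c = 0 with a = -1.203, b = -0.463, c = 1.
Discriminant D = b^2 - 4ac = (-0.463)^2 - 4*(-1.203)*1 = 0.214369 - (-4.812) = 5.026369.
D >= 0, so the roots are real: z = (-b +/- sqrt(D)) / (2a) = (0.463 +/- 2.241957) / (-2.406).
  z_1 = (0.463 + 2.241957) / (-2.406) = -1.1243,   |z_1| = 1.1243.
  z_2 = (0.463 - 2.241957) / (-2.406) = 0.7394,   |z_2| = 0.7394.
Moduli of all roots: 1.1243, 0.7394.
All moduli strictly greater than 1? No.
Verdict: Not stationary.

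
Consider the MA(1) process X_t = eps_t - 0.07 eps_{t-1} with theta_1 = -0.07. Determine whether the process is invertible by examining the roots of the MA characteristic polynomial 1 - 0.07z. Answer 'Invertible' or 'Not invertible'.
\text{Invertible}

The MA(q) characteristic polynomial is P(z) = 1 - 0.07z.
Invertibility requires all roots to lie outside the unit circle, i.e. |z| > 1 for every root.
This is linear in z: 1 + (-0.07) z = 0  =>  z = -1/(-0.07) = 14.285714,  |z| = 14.285714.
Moduli of all roots: 14.2857.
All moduli strictly greater than 1? Yes.
Verdict: Invertible.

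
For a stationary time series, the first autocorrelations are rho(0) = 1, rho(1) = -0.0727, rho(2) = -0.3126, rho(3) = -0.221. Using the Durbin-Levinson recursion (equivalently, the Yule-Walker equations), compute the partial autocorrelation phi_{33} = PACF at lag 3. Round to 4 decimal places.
\phi_{33} = -0.3070

The PACF at lag k is phi_{kk}, the last component of the solution
to the Yule-Walker system G_k phi = r_k where
  (G_k)_{ij} = rho(|i - j|), (r_k)_i = rho(i), i,j = 1..k.
Equivalently, Durbin-Levinson gives phi_{kk} iteratively:
  phi_{11} = rho(1)
  phi_{kk} = [rho(k) - sum_{j=1..k-1} phi_{k-1,j} rho(k-j)]
            / [1 - sum_{j=1..k-1} phi_{k-1,j} rho(j)],
  phi_{k,j} = phi_{k-1,j} - phi_{kk} phi_{k-1,k-j},  j = 1..k-1.
Step k = 1:
  phi_11 = rho(1) = -0.0727.
Step k = 2:
  phi_22 = [rho(2) - phi_11 rho(1)] / [1 - phi_11 rho(1)] = [-0.3126 - (-0.0727)(-0.0727)] / [1 - (-0.0727)(-0.0727)]
         = -0.31788529 / 0.99471471 = -0.319574.
  Update: phi_21 = phi_11 - phi_22 phi_11 = -0.0727 - (-0.319574)(-0.0727) = -0.095933.
Step k = 3:
  phi_33 = [rho(3) - phi_21 rho(2) - phi_22 rho(1)] / [1 - phi_21 rho(1) - phi_22 rho(2)]
    numerator   = -0.221 - (-0.095933)(-0.3126) - (-0.319574)(-0.0727) = -0.27422173
    denominator = 1 - (-0.095933)(-0.0727) - (-0.319574)(-0.3126) = 0.89312673
  phi_33 = -0.27422173 / 0.89312673 = -0.307.
Therefore phi_{33} = -0.3070.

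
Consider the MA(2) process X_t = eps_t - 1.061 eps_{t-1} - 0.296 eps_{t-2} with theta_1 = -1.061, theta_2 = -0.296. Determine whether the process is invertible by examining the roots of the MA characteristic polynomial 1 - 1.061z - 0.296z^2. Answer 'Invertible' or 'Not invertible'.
\text{Not invertible}

The MA(q) characteristic polynomial is P(z) = 1 - 1.061z - 0.296z^2.
Invertibility requires all roots to lie outside the unit circle, i.e. |z| > 1 for every root.
Set 1 + (-1.061) z + (-0.296) z^2 = 0, i.e. a z^2 + b z + c = 0 with a = -0.296, b = -1.061, c = 1.
Discriminant D = b^2 - 4ac = (-1.061)^2 - 4*(-0.296)*1 = 1.125721 - (-1.184) = 2.309721.
D >= 0, so the roots are real: z = (-b +/- sqrt(D)) / (2a) = (1.061 +/- 1.519777) / (-0.592).
  z_1 = (1.061 + 1.519777) / (-0.592) = -4.3594,   |z_1| = 4.3594.
  z_2 = (1.061 - 1.519777) / (-0.592) = 0.775,   |z_2| = 0.775.
Moduli of all roots: 4.3594, 0.7750.
All moduli strictly greater than 1? No.
Verdict: Not invertible.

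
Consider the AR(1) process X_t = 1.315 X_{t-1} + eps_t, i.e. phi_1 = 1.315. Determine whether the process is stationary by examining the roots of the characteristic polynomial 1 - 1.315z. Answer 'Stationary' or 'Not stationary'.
\text{Not stationary}

The AR(p) characteristic polynomial is P(z) = 1 - 1.315z.
Stationarity requires all roots to lie outside the unit circle, i.e. |z| > 1 for every root.
This is linear in z: 1 + (-1.315) z = 0  =>  z = -1/(-1.315) = 0.760456,  |z| = 0.760456.
Moduli of all roots: 0.7605.
All moduli strictly greater than 1? No.
Verdict: Not stationary.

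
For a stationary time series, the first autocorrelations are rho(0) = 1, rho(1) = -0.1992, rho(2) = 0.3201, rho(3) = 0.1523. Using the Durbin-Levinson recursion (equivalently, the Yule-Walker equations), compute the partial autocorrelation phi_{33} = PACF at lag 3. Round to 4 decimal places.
\phi_{33} = 0.2910

The PACF at lag k is phi_{kk}, the last component of the solution
to the Yule-Walker system G_k phi = r_k where
  (G_k)_{ij} = rho(|i - j|), (r_k)_i = rho(i), i,j = 1..k.
Equivalently, Durbin-Levinson gives phi_{kk} iteratively:
  phi_{11} = rho(1)
  phi_{kk} = [rho(k) - sum_{j=1..k-1} phi_{k-1,j} rho(k-j)]
            / [1 - sum_{j=1..k-1} phi_{k-1,j} rho(j)],
  phi_{k,j} = phi_{k-1,j} - phi_{kk} phi_{k-1,k-j},  j = 1..k-1.
Step k = 1:
  phi_11 = rho(1) = -0.1992.
Step k = 2:
  phi_22 = [rho(2) - phi_11 rho(1)] / [1 - phi_11 rho(1)] = [0.3201 - (-0.1992)(-0.1992)] / [1 - (-0.1992)(-0.1992)]
         = 0.28041936 / 0.96031936 = 0.292006.
  Update: phi_21 = phi_11 - phi_22 phi_11 = -0.1992 - (0.292006)(-0.1992) = -0.141032.
Step k = 3:
  phi_33 = [rho(3) - phi_21 rho(2) - phi_22 rho(1)] / [1 - phi_21 rho(1) - phi_22 rho(2)]
    numerator   = 0.1523 - (-0.141032)(0.3201) - (0.292006)(-0.1992) = 0.25561212
    denominator = 1 - (-0.141032)(-0.1992) - (0.292006)(0.3201) = 0.87843512
  phi_33 = 0.25561212 / 0.87843512 = 0.291.
Therefore phi_{33} = 0.2910.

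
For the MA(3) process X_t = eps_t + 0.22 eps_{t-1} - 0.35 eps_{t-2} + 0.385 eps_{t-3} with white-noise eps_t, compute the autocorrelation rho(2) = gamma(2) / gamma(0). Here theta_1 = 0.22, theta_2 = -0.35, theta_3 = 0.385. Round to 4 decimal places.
\rho(2) = -0.2011

For an MA(q) process with theta_0 = 1, the autocovariance is
  gamma(k) = sigma^2 * sum_{i=0..q-k} theta_i * theta_{i+k},
and rho(k) = gamma(k) / gamma(0). Sigma^2 cancels.
  numerator   = (1)*(-0.35) + (0.22)*(0.385) = -0.2653.
  denominator = (1)^2 + (0.22)^2 + (-0.35)^2 + (0.385)^2 = 1.319125.
  rho(2) = -0.2653 / 1.319125 = -0.2011.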